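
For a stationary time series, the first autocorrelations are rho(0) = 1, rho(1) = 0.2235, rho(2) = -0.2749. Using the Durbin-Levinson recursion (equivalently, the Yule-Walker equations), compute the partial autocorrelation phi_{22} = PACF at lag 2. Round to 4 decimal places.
\phi_{22} = -0.3419

The PACF at lag k is phi_{kk}, the last component of the solution
to the Yule-Walker system G_k phi = r_k where
  (G_k)_{ij} = rho(|i - j|), (r_k)_i = rho(i), i,j = 1..k.
Equivalently, Durbin-Levinson gives phi_{kk} iteratively:
  phi_{11} = rho(1)
  phi_{kk} = [rho(k) - sum_{j=1..k-1} phi_{k-1,j} rho(k-j)]
            / [1 - sum_{j=1..k-1} phi_{k-1,j} rho(j)],
  phi_{k,j} = phi_{k-1,j} - phi_{kk} phi_{k-1,k-j},  j = 1..k-1.
Step k = 1:
  phi_11 = rho(1) = 0.2235.
Step k = 2:
  phi_22 = [rho(2) - phi_11 rho(1)] / [1 - phi_11 rho(1)] = [-0.2749 - (0.2235)(0.2235)] / [1 - (0.2235)(0.2235)]
         = -0.32485225 / 0.95004775 = -0.3419.
Therefore phi_{22} = -0.3419.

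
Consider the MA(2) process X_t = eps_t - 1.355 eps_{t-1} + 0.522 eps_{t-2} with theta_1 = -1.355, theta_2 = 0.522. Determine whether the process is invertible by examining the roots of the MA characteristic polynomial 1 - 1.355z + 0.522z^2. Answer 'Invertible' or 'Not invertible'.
\text{Invertible}

The MA(q) characteristic polynomial is P(z) = 1 - 1.355z + 0.522z^2.
Invertibility requires all roots to lie outside the unit circle, i.e. |z| > 1 for every root.
Set 1 + (-1.355) z + (0.522) z^2 = 0, i.e. a z^2 + b z + c = 0 with a = 0.522, b = -1.355, c = 1.
Discriminant D = b^2 - 4ac = (-1.355)^2 - 4*(0.522)*1 = 1.836025 - (2.088) = -0.251975.
D < 0, so the roots are the complex-conjugate pair z = (-b +/- i sqrt(-D)) / (2a) = 1.2979 +/- 0.4808i.
For a conjugate pair |z|^2 = z * conj(z) = (product of roots) = c/a = 1/(0.522) = 1.915709, so |z| = sqrt(1.915709) = 1.3841 for both roots.
Moduli of all roots: 1.3841, 1.3841.
All moduli strictly greater than 1? Yes.
Verdict: Invertible.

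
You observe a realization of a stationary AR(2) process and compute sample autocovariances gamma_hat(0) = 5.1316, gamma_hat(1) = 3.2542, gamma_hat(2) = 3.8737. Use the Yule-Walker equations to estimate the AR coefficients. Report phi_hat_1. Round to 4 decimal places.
\hat\phi_{1} = 0.2600

The Yule-Walker equations for an AR(p) process read, in matrix form,
  Gamma_p phi = r_p,   with   (Gamma_p)_{ij} = gamma(|i - j|),
                       (r_p)_i = gamma(i),   i,j = 1..p.
Substitute the sample gammas (Toeplitz matrix and right-hand side of size 2):
  Gamma_p = [[5.1316, 3.2542], [3.2542, 5.1316]]
  r_p     = [3.2542, 3.8737]
Written out:
  5.1316 phi_1 + 3.2542 phi_2 = 3.2542
  3.2542 phi_1 + 5.1316 phi_2 = 3.8737
Solve by Cramer's rule:
  det = gamma(0)^2 - gamma(1)^2 = (5.1316)^2 - (3.2542)^2 = 26.33331856 - 10.58981764 = 15.74350092
  phi_hat_1 = [gamma(1) gamma(0) - gamma(1) gamma(2)] / det = [(3.2542)(5.1316) - (3.2542)(3.8737)] / 15.74350092 = 4.09345818 / 15.74350092 = 0.26
  phi_hat_2 = [gamma(0) gamma(2) - gamma(1)^2] / det = [(5.1316)(3.8737) - (3.2542)^2] / 15.74350092 = 9.28846128 / 15.74350092 = 0.59
So phi_hat = [0.2600, 0.5900].
Therefore phi_hat_1 = 0.2600.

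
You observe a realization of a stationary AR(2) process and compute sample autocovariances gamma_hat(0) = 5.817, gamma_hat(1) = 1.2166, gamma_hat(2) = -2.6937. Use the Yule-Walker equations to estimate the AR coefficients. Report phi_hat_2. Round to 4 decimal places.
\hat\phi_{2} = -0.5300

The Yule-Walker equations for an AR(p) process read, in matrix form,
  Gamma_p phi = r_p,   with   (Gamma_p)_{ij} = gamma(|i - j|),
                       (r_p)_i = gamma(i),   i,j = 1..p.
Substitute the sample gammas (Toeplitz matrix and right-hand side of size 2):
  Gamma_p = [[5.817, 1.2166], [1.2166, 5.817]]
  r_p     = [1.2166, -2.6937]
Written out:
  5.817 phi_1 + 1.2166 phi_2 = 1.2166
  1.2166 phi_1 + 5.817 phi_2 = -2.6937
Solve by Cramer's rule:
  det = gamma(0)^2 - gamma(1)^2 = (5.817)^2 - (1.2166)^2 = 33.837489 - 1.48011556 = 32.35737344
  phi_hat_1 = [gamma(1) gamma(0) - gamma(1) gamma(2)] / det = [(1.2166)(5.817) - (1.2166)(-2.6937)] / 32.35737344 = 10.35411762 / 32.35737344 = 0.32
  phi_hat_2 = [gamma(0) gamma(2) - gamma(1)^2] / det = [(5.817)(-2.6937) - (1.2166)^2] / 32.35737344 = -17.14936846 / 32.35737344 = -0.53
So phi_hat = [0.3200, -0.5300].
Therefore phi_hat_2 = -0.5300.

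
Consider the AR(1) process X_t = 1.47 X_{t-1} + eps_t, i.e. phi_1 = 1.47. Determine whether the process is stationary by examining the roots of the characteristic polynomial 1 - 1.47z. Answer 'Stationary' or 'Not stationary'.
\text{Not stationary}

The AR(p) characteristic polynomial is P(z) = 1 - 1.47z.
Stationarity requires all roots to lie outside the unit circle, i.e. |z| > 1 for every root.
This is linear in z: 1 + (-1.47) z = 0  =>  z = -1/(-1.47) = 0.680272,  |z| = 0.680272.
Moduli of all roots: 0.6803.
All moduli strictly greater than 1? No.
Verdict: Not stationary.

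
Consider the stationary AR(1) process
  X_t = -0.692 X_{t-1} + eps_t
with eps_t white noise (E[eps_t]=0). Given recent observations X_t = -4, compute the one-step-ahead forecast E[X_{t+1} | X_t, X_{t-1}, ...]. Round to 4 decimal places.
E[X_{t+1} \mid \mathcal F_t] = 2.7680

For an AR(p) model X_t = c + sum_i phi_i X_{t-i} + eps_t, the
one-step-ahead conditional mean is
  E[X_{t+1} | X_t, ...] = c + sum_i phi_i X_{t+1-i}.
Substitute known values:
  E[X_{t+1} | ...] = (-0.692) * (-4)
                   = 2.7680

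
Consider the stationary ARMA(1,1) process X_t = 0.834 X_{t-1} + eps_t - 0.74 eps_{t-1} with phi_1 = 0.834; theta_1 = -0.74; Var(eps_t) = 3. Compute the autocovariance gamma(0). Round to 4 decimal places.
\gamma(0) = 3.0871

Multiply the model equation by X_{t-k} and take expectations. With theta_0 = psi_0 = 1 and psi_j the MA(infinity) weights, this gives
  gamma(k) - sum_i phi_i gamma(k-i) = c_k,
  c_k = sigma^2 * sum_{j=k..q} theta_j psi_{j-k}   (c_k = 0 for k > q),
using gamma(-m) = gamma(m).
psi-weights needed (psi_j = theta_j + sum_i phi_i psi_{j-i}):
  psi_1 = theta_1 + phi_1 = -0.74 + (0.834) = 0.094
Right-hand sides:
  c_0 = sigma^2 (1 + theta_1 psi_1) = 3 * (1 + (-0.74)(0.094)) = 3 * 0.93044 = 2.79132
  c_1 = sigma^2 theta_1 = 3 * (-0.74) = -2.22
  c_2 = 0
Equations for k = 0 and k = 1 (AR order 1):
  gamma(0) = phi_1 gamma(1) + c_0
  gamma(1) = phi_1 gamma(0) + c_1
Substituting the second into the first: gamma(0) (1 - phi_1^2) = c_0 + phi_1 c_1, so
  gamma(0) = (c_0 + phi_1 c_1) / (1 - phi_1^2) = (2.79132 + (0.834)(-2.22)) / (1 - (0.834)^2) = 0.93984 / 0.304444 = 3.08707.
Therefore gamma(0) = 3.0871 (to 4 decimal places).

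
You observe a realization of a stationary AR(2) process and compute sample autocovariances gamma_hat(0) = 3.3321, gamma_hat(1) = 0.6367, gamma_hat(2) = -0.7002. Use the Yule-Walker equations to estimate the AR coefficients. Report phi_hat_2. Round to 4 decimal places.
\hat\phi_{2} = -0.2560

The Yule-Walker equations for an AR(p) process read, in matrix form,
  Gamma_p phi = r_p,   with   (Gamma_p)_{ij} = gamma(|i - j|),
                       (r_p)_i = gamma(i),   i,j = 1..p.
Substitute the sample gammas (Toeplitz matrix and right-hand side of size 2):
  Gamma_p = [[3.3321, 0.6367], [0.6367, 3.3321]]
  r_p     = [0.6367, -0.7002]
Written out:
  3.3321 phi_1 + 0.6367 phi_2 = 0.6367
  0.6367 phi_1 + 3.3321 phi_2 = -0.7002
Solve by Cramer's rule:
  det = gamma(0)^2 - gamma(1)^2 = (3.3321)^2 - (0.6367)^2 = 11.10289041 - 0.40538689 = 10.69750352
  phi_hat_1 = [gamma(1) gamma(0) - gamma(1) gamma(2)] / det = [(0.6367)(3.3321) - (0.6367)(-0.7002)] / 10.69750352 = 2.56736541 / 10.69750352 = 0.24
  phi_hat_2 = [gamma(0) gamma(2) - gamma(1)^2] / det = [(3.3321)(-0.7002) - (0.6367)^2] / 10.69750352 = -2.73852331 / 10.69750352 = -0.256
So phi_hat = [0.2400, -0.2560].
Therefore phi_hat_2 = -0.2560.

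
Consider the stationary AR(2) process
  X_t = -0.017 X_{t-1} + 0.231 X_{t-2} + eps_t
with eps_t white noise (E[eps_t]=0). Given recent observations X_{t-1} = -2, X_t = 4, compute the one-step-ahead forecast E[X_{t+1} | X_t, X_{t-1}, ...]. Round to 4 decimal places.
E[X_{t+1} \mid \mathcal F_t] = -0.5300

For an AR(p) model X_t = c + sum_i phi_i X_{t-i} + eps_t, the
one-step-ahead conditional mean is
  E[X_{t+1} | X_t, ...] = c + sum_i phi_i X_{t+1-i}.
Substitute known values:
  E[X_{t+1} | ...] = (-0.017) * (4) + (0.231) * (-2)
                   = -0.5300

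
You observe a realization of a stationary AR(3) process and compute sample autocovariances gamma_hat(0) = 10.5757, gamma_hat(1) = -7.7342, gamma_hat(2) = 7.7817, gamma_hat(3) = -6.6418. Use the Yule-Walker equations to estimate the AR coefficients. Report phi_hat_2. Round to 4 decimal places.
\hat\phi_{2} = 0.4250

The Yule-Walker equations for an AR(p) process read, in matrix form,
  Gamma_p phi = r_p,   with   (Gamma_p)_{ij} = gamma(|i - j|),
                       (r_p)_i = gamma(i),   i,j = 1..p.
Substitute the sample gammas (Toeplitz matrix and right-hand side of size 3):
  Gamma_p = [[10.5757, -7.7342, 7.7817], [-7.7342, 10.5757, -7.7342], [7.7817, -7.7342, 10.5757]]
  r_p     = [-7.7342, 7.7817, -6.6418]
Written out (R1..R3):
  (R1) 10.5757 phi_1 - 7.7342 phi_2 + 7.7817 phi_3 = -7.7342
  (R2) -7.7342 phi_1 + 10.5757 phi_2 - 7.7342 phi_3 = 7.7817
  (R3) 7.7817 phi_1 - 7.7342 phi_2 + 10.5757 phi_3 = -6.6418
Gaussian elimination:
  R2 <- R2 - (-7.7342/10.5757) R1 = R2 - (-0.731318) R1:  4.91954 phi_2 - 2.043303 phi_3 = 2.12554
  R3 <- R3 - (7.7817/10.5757) R1 = R3 - (0.735809) R1:  -2.043303 phi_2 + 4.849852 phi_3 = -0.950903
  R3 <- R3 - (-2.043303/4.91954) R2 = R3 - (-0.415344) R2:  4.001178 phi_3 = -0.068072
Back-substitution:
  phi_hat_3 = -0.068072 / 4.001178 = -0.017013
  phi_hat_2 = (2.12554 - (-2.043303)(-0.017013)) / 4.91954 = 0.424995
  phi_hat_1 = (-7.7342 - (-7.7342)(0.424995) - (7.7817)(-0.017013)) / 10.5757 = -0.407994
So phi_hat = [-0.4080, 0.4250, -0.0170].
Therefore phi_hat_2 = 0.4250.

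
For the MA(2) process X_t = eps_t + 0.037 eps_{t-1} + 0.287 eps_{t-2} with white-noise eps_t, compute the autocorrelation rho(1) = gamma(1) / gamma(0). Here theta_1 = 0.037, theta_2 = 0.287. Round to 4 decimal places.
\rho(1) = 0.0439

For an MA(q) process with theta_0 = 1, the autocovariance is
  gamma(k) = sigma^2 * sum_{i=0..q-k} theta_i * theta_{i+k},
and rho(k) = gamma(k) / gamma(0). Sigma^2 cancels.
  numerator   = (1)*(0.037) + (0.037)*(0.287) = 0.047619.
  denominator = (1)^2 + (0.037)^2 + (0.287)^2 = 1.083738.
  rho(1) = 0.047619 / 1.083738 = 0.0439.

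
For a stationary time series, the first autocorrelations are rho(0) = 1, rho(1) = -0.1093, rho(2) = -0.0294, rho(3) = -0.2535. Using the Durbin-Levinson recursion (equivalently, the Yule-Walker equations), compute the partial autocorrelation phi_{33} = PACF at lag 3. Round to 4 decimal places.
\phi_{33} = -0.2650

The PACF at lag k is phi_{kk}, the last component of the solution
to the Yule-Walker system G_k phi = r_k where
  (G_k)_{ij} = rho(|i - j|), (r_k)_i = rho(i), i,j = 1..k.
Equivalently, Durbin-Levinson gives phi_{kk} iteratively:
  phi_{11} = rho(1)
  phi_{kk} = [rho(k) - sum_{j=1..k-1} phi_{k-1,j} rho(k-j)]
            / [1 - sum_{j=1..k-1} phi_{k-1,j} rho(j)],
  phi_{k,j} = phi_{k-1,j} - phi_{kk} phi_{k-1,k-j},  j = 1..k-1.
Step k = 1:
  phi_11 = rho(1) = -0.1093.
Step k = 2:
  phi_22 = [rho(2) - phi_11 rho(1)] / [1 - phi_11 rho(1)] = [-0.0294 - (-0.1093)(-0.1093)] / [1 - (-0.1093)(-0.1093)]
         = -0.04134649 / 0.98805351 = -0.041846.
  Update: phi_21 = phi_11 - phi_22 phi_11 = -0.1093 - (-0.041846)(-0.1093) = -0.113874.
Step k = 3:
  phi_33 = [rho(3) - phi_21 rho(2) - phi_22 rho(1)] / [1 - phi_21 rho(1) - phi_22 rho(2)]
    numerator   = -0.2535 - (-0.113874)(-0.0294) - (-0.041846)(-0.1093) = -0.2614217
    denominator = 1 - (-0.113874)(-0.1093) - (-0.041846)(-0.0294) = 0.98632331
  phi_33 = -0.2614217 / 0.98632331 = -0.265.
Therefore phi_{33} = -0.2650.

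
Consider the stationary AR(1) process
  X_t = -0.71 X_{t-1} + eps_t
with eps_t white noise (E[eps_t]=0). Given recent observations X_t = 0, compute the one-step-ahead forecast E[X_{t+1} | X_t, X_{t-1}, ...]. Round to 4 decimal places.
E[X_{t+1} \mid \mathcal F_t] = 0.0000

For an AR(p) model X_t = c + sum_i phi_i X_{t-i} + eps_t, the
one-step-ahead conditional mean is
  E[X_{t+1} | X_t, ...] = c + sum_i phi_i X_{t+1-i}.
Substitute known values:
  E[X_{t+1} | ...] = (-0.71) * (0)
                   = 0.0000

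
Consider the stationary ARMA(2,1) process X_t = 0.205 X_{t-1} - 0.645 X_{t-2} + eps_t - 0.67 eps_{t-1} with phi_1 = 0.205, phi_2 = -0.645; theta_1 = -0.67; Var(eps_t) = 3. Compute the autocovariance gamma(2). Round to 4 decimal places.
\gamma(2) = -4.3942

Multiply the model equation by X_{t-k} and take expectations. With theta_0 = psi_0 = 1 and psi_j the MA(infinity) weights, this gives
  gamma(k) - sum_i phi_i gamma(k-i) = c_k,
  c_k = sigma^2 * sum_{j=k..q} theta_j psi_{j-k}   (c_k = 0 for k > q),
using gamma(-m) = gamma(m).
psi-weights needed (psi_j = theta_j + sum_i phi_i psi_{j-i}):
  psi_1 = theta_1 + phi_1 = -0.67 + (0.205) = -0.465
Right-hand sides:
  c_0 = sigma^2 (1 + theta_1 psi_1) = 3 * (1 + (-0.67)(-0.465)) = 3 * 1.31155 = 3.93465
  c_1 = sigma^2 theta_1 = 3 * (-0.67) = -2.01
  c_2 = 0
Equations for k = 0, 1, 2 (AR order 2, c_2 = 0):
  (E0) gamma(0) = phi_1 gamma(1) + phi_2 gamma(2) + c_0
  (E1) gamma(1) = phi_1 gamma(0) + phi_2 gamma(1) + c_1
  (E2) gamma(2) = phi_1 gamma(1) + phi_2 gamma(0)
From (E1): gamma(1) = A gamma(0) + B with
  A = phi_1 / (1 - phi_2) = 0.205 / 1.645 = 0.12462,   B = c_1 / (1 - phi_2) = -2.01 / 1.645 = -1.221884.
Insert (E2) into (E0): gamma(0) (1 - phi_2^2) = phi_1 (1 + phi_2) gamma(1) + c_0.
  phi_1 (1 + phi_2) = (0.205)(0.355) = 0.072775,   1 - phi_2^2 = 0.583975.
Replace gamma(1) by A gamma(0) + B and collect gamma(0):
  gamma(0) [0.583975 - (0.072775)(0.12462)] = (0.072775)(-1.221884) + 3.93465
  gamma(0) * 0.574906 = 3.845727
  gamma(0) = 3.845727 / 0.574906 = 6.689318.
  gamma(1) = A gamma(0) + B = (0.12462)(6.689318) + (-1.221884) = -0.388261.
  gamma(2) = phi_1 gamma(1) + phi_2 gamma(0) = (0.205)(-0.388261) + (-0.645)(6.689318) = -4.394203.
Therefore gamma(2) = -4.3942 (to 4 decimal places).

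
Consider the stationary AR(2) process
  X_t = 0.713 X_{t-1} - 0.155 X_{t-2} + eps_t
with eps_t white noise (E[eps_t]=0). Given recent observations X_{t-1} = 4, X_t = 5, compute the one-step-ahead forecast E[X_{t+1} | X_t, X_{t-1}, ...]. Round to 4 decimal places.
E[X_{t+1} \mid \mathcal F_t] = 2.9450

For an AR(p) model X_t = c + sum_i phi_i X_{t-i} + eps_t, the
one-step-ahead conditional mean is
  E[X_{t+1} | X_t, ...] = c + sum_i phi_i X_{t+1-i}.
Substitute known values:
  E[X_{t+1} | ...] = (0.713) * (5) + (-0.155) * (4)
                   = 2.9450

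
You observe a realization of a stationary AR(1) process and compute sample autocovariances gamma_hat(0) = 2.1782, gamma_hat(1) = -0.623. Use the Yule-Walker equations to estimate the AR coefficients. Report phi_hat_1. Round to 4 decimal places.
\hat\phi_{1} = -0.2860

The Yule-Walker equations for an AR(p) process read, in matrix form,
  Gamma_p phi = r_p,   with   (Gamma_p)_{ij} = gamma(|i - j|),
                       (r_p)_i = gamma(i),   i,j = 1..p.
Substitute the sample gammas (Toeplitz matrix and right-hand side of size 1):
  Gamma_p = [[2.1782]]
  r_p     = [-0.623]
With p = 1 this is the single equation gamma(0) phi_1 = gamma(1):
  phi_hat_1 = gamma(1) / gamma(0) = -0.623 / 2.1782 = -0.2860.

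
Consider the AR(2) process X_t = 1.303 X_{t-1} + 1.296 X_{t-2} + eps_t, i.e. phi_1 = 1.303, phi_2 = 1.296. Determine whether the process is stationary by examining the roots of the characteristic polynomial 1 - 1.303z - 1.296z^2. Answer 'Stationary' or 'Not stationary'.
\text{Not stationary}

The AR(p) characteristic polynomial is P(z) = 1 - 1.303z - 1.296z^2.
Stationarity requires all roots to lie outside the unit circle, i.e. |z| > 1 for every root.
Set 1 + (-1.303) z + (-1.296) z^2 = 0, i.e. a z^2 + b z + c = 0 with a = -1.296, b = -1.303, c = 1.
Discriminant D = b^2 - 4ac = (-1.303)^2 - 4*(-1.296)*1 = 1.697809 - (-5.184) = 6.881809.
D >= 0, so the roots are real: z = (-b +/- sqrt(D)) / (2a) = (1.303 +/- 2.62332) / (-2.592).
  z_1 = (1.303 + 2.62332) / (-2.592) = -1.5148,   |z_1| = 1.5148.
  z_2 = (1.303 - 2.62332) / (-2.592) = 0.5094,   |z_2| = 0.5094.
Moduli of all roots: 1.5148, 0.5094.
All moduli strictly greater than 1? No.
Verdict: Not stationary.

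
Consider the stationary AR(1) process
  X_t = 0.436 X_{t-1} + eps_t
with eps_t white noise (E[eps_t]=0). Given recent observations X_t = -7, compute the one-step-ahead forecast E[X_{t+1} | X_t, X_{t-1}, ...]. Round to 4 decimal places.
E[X_{t+1} \mid \mathcal F_t] = -3.0520

For an AR(p) model X_t = c + sum_i phi_i X_{t-i} + eps_t, the
one-step-ahead conditional mean is
  E[X_{t+1} | X_t, ...] = c + sum_i phi_i X_{t+1-i}.
Substitute known values:
  E[X_{t+1} | ...] = (0.436) * (-7)
                   = -3.0520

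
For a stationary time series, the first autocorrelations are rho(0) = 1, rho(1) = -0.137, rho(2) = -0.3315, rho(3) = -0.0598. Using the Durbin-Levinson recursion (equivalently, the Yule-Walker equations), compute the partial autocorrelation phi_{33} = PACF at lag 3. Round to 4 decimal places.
\phi_{33} = -0.1989

The PACF at lag k is phi_{kk}, the last component of the solution
to the Yule-Walker system G_k phi = r_k where
  (G_k)_{ij} = rho(|i - j|), (r_k)_i = rho(i), i,j = 1..k.
Equivalently, Durbin-Levinson gives phi_{kk} iteratively:
  phi_{11} = rho(1)
  phi_{kk} = [rho(k) - sum_{j=1..k-1} phi_{k-1,j} rho(k-j)]
            / [1 - sum_{j=1..k-1} phi_{k-1,j} rho(j)],
  phi_{k,j} = phi_{k-1,j} - phi_{kk} phi_{k-1,k-j},  j = 1..k-1.
Step k = 1:
  phi_11 = rho(1) = -0.137.
Step k = 2:
  phi_22 = [rho(2) - phi_11 rho(1)] / [1 - phi_11 rho(1)] = [-0.3315 - (-0.137)(-0.137)] / [1 - (-0.137)(-0.137)]
         = -0.350269 / 0.981231 = -0.356969.
  Update: phi_21 = phi_11 - phi_22 phi_11 = -0.137 - (-0.356969)(-0.137) = -0.185905.
Step k = 3:
  phi_33 = [rho(3) - phi_21 rho(2) - phi_22 rho(1)] / [1 - phi_21 rho(1) - phi_22 rho(2)]
    numerator   = -0.0598 - (-0.185905)(-0.3315) - (-0.356969)(-0.137) = -0.17033217
    denominator = 1 - (-0.185905)(-0.137) - (-0.356969)(-0.3315) = 0.85619584
  phi_33 = -0.17033217 / 0.85619584 = -0.1989.
Therefore phi_{33} = -0.1989.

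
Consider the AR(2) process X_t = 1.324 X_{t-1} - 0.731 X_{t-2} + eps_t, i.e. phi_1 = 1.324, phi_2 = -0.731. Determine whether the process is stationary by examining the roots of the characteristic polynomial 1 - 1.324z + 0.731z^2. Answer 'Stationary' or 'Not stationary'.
\text{Stationary}

The AR(p) characteristic polynomial is P(z) = 1 - 1.324z + 0.731z^2.
Stationarity requires all roots to lie outside the unit circle, i.e. |z| > 1 for every root.
Set 1 + (-1.324) z + (0.731) z^2 = 0, i.e. a z^2 + b z + c = 0 with a = 0.731, b = -1.324, c = 1.
Discriminant D = b^2 - 4ac = (-1.324)^2 - 4*(0.731)*1 = 1.752976 - (2.924) = -1.171024.
D < 0, so the roots are the complex-conjugate pair z = (-b +/- i sqrt(-D)) / (2a) = 0.9056 +/- 0.7402i.
For a conjugate pair |z|^2 = z * conj(z) = (product of roots) = c/a = 1/(0.731) = 1.367989, so |z| = sqrt(1.367989) = 1.1696 for both roots.
Moduli of all roots: 1.1696, 1.1696.
All moduli strictly greater than 1? Yes.
Verdict: Stationary.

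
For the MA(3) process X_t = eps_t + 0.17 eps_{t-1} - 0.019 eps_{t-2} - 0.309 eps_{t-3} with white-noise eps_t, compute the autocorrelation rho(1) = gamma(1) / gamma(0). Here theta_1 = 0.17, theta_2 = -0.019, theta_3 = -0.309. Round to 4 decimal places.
\rho(1) = 0.1535

For an MA(q) process with theta_0 = 1, the autocovariance is
  gamma(k) = sigma^2 * sum_{i=0..q-k} theta_i * theta_{i+k},
and rho(k) = gamma(k) / gamma(0). Sigma^2 cancels.
  numerator   = (1)*(0.17) + (0.17)*(-0.019) + (-0.019)*(-0.309) = 0.172641.
  denominator = (1)^2 + (0.17)^2 + (-0.019)^2 + (-0.309)^2 = 1.124742.
  rho(1) = 0.172641 / 1.124742 = 0.1535.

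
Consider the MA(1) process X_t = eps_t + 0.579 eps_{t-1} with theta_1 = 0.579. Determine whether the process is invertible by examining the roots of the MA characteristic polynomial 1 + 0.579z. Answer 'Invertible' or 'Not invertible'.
\text{Invertible}

The MA(q) characteristic polynomial is P(z) = 1 + 0.579z.
Invertibility requires all roots to lie outside the unit circle, i.e. |z| > 1 for every root.
This is linear in z: 1 + (0.579) z = 0  =>  z = -1/(0.579) = -1.727116,  |z| = 1.727116.
Moduli of all roots: 1.7271.
All moduli strictly greater than 1? Yes.
Verdict: Invertible.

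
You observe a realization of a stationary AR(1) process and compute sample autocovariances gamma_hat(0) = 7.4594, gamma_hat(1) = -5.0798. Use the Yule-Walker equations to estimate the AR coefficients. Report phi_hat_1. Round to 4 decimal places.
\hat\phi_{1} = -0.6810

The Yule-Walker equations for an AR(p) process read, in matrix form,
  Gamma_p phi = r_p,   with   (Gamma_p)_{ij} = gamma(|i - j|),
                       (r_p)_i = gamma(i),   i,j = 1..p.
Substitute the sample gammas (Toeplitz matrix and right-hand side of size 1):
  Gamma_p = [[7.4594]]
  r_p     = [-5.0798]
With p = 1 this is the single equation gamma(0) phi_1 = gamma(1):
  phi_hat_1 = gamma(1) / gamma(0) = -5.0798 / 7.4594 = -0.6810.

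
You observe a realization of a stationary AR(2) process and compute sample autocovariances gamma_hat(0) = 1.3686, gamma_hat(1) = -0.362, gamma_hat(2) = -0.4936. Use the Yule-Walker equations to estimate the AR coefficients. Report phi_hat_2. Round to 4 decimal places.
\hat\phi_{2} = -0.4630

The Yule-Walker equations for an AR(p) process read, in matrix form,
  Gamma_p phi = r_p,   with   (Gamma_p)_{ij} = gamma(|i - j|),
                       (r_p)_i = gamma(i),   i,j = 1..p.
Substitute the sample gammas (Toeplitz matrix and right-hand side of size 2):
  Gamma_p = [[1.3686, -0.362], [-0.362, 1.3686]]
  r_p     = [-0.362, -0.4936]
Written out:
  1.3686 phi_1 - 0.362 phi_2 = -0.362
  -0.362 phi_1 + 1.3686 phi_2 = -0.4936
Solve by Cramer's rule:
  det = gamma(0)^2 - gamma(1)^2 = (1.3686)^2 - (-0.362)^2 = 1.87306596 - 0.131044 = 1.74202196
  phi_hat_1 = [gamma(1) gamma(0) - gamma(1) gamma(2)] / det = [(-0.362)(1.3686) - (-0.362)(-0.4936)] / 1.74202196 = -0.6741164 / 1.74202196 = -0.387
  phi_hat_2 = [gamma(0) gamma(2) - gamma(1)^2] / det = [(1.3686)(-0.4936) - (-0.362)^2] / 1.74202196 = -0.80658496 / 1.74202196 = -0.463
So phi_hat = [-0.3870, -0.4630].
Therefore phi_hat_2 = -0.4630.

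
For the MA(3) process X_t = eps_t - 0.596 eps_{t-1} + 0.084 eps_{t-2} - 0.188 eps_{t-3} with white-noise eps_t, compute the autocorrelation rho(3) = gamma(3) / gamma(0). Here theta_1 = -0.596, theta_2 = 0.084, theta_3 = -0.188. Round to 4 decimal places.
\rho(3) = -0.1345

For an MA(q) process with theta_0 = 1, the autocovariance is
  gamma(k) = sigma^2 * sum_{i=0..q-k} theta_i * theta_{i+k},
and rho(k) = gamma(k) / gamma(0). Sigma^2 cancels.
  numerator   = (1)*(-0.188) = -0.188.
  denominator = (1)^2 + (-0.596)^2 + (0.084)^2 + (-0.188)^2 = 1.397616.
  rho(3) = -0.188 / 1.397616 = -0.1345.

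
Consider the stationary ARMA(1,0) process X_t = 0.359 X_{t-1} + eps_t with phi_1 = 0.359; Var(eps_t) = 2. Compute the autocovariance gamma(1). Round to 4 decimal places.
\gamma(1) = 0.8242

Multiply the model equation by X_{t-k} and take expectations. With theta_0 = psi_0 = 1 and psi_j the MA(infinity) weights, this gives
  gamma(k) - sum_i phi_i gamma(k-i) = c_k,
  c_k = sigma^2 * sum_{j=k..q} theta_j psi_{j-k}   (c_k = 0 for k > q),
using gamma(-m) = gamma(m).
Pure AR (q = 0): c_0 = sigma^2 = 2, c_k = 0 for k >= 1.
Equations for k = 0 and k = 1 (AR order 1):
  gamma(0) = phi_1 gamma(1) + c_0
  gamma(1) = phi_1 gamma(0) + c_1
Substituting the second into the first: gamma(0) (1 - phi_1^2) = c_0 + phi_1 c_1, so
  gamma(0) = c_0 / (1 - phi_1^2) = 2 / (1 - (0.359)^2) = 2 / 0.871119 = 2.295898.
  gamma(1) = phi_1 gamma(0) = (0.359)(2.295898) = 0.824227.
Therefore gamma(1) = 0.8242 (to 4 decimal places).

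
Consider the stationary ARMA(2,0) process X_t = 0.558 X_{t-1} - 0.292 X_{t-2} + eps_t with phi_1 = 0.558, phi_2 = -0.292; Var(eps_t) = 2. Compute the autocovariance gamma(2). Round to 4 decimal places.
\gamma(2) = -0.1371

Multiply the model equation by X_{t-k} and take expectations. With theta_0 = psi_0 = 1 and psi_j the MA(infinity) weights, this gives
  gamma(k) - sum_i phi_i gamma(k-i) = c_k,
  c_k = sigma^2 * sum_{j=k..q} theta_j psi_{j-k}   (c_k = 0 for k > q),
using gamma(-m) = gamma(m).
Pure AR (q = 0): c_0 = sigma^2 = 2, c_k = 0 for k >= 1.
Equations for k = 0, 1, 2 (AR order 2, c_2 = 0):
  (E0) gamma(0) = phi_1 gamma(1) + phi_2 gamma(2) + c_0
  (E1) gamma(1) = phi_1 gamma(0) + phi_2 gamma(1) + c_1
  (E2) gamma(2) = phi_1 gamma(1) + phi_2 gamma(0)
From (E1): gamma(1) = A gamma(0) + B with
  A = phi_1 / (1 - phi_2) = 0.558 / 1.292 = 0.431889,   B = c_1 / (1 - phi_2) = 0 / 1.292 = 0.
Insert (E2) into (E0): gamma(0) (1 - phi_2^2) = phi_1 (1 + phi_2) gamma(1) + c_0.
  phi_1 (1 + phi_2) = (0.558)(0.708) = 0.395064,   1 - phi_2^2 = 0.914736.
Replace gamma(1) by A gamma(0) + B and collect gamma(0):
  gamma(0) [0.914736 - (0.395064)(0.431889)] = c_0 = 2
  gamma(0) * 0.744112 = 2
  gamma(0) = 2 / 0.744112 = 2.687766.
  gamma(1) = A gamma(0) = (0.431889)(2.687766) = 1.160815.
  gamma(2) = phi_1 gamma(1) + phi_2 gamma(0) = (0.558)(1.160815) + (-0.292)(2.687766) = -0.137093.
Therefore gamma(2) = -0.1371 (to 4 decimal places).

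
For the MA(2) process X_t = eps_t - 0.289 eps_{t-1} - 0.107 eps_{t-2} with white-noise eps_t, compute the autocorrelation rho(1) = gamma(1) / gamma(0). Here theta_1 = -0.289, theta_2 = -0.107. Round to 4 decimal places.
\rho(1) = -0.2357

For an MA(q) process with theta_0 = 1, the autocovariance is
  gamma(k) = sigma^2 * sum_{i=0..q-k} theta_i * theta_{i+k},
and rho(k) = gamma(k) / gamma(0). Sigma^2 cancels.
  numerator   = (1)*(-0.289) + (-0.289)*(-0.107) = -0.258077.
  denominator = (1)^2 + (-0.289)^2 + (-0.107)^2 = 1.09497.
  rho(1) = -0.258077 / 1.09497 = -0.2357.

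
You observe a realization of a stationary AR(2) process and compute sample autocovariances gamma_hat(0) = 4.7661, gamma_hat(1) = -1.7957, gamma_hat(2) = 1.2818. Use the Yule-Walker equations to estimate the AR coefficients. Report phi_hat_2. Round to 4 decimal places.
\hat\phi_{2} = 0.1480

The Yule-Walker equations for an AR(p) process read, in matrix form,
  Gamma_p phi = r_p,   with   (Gamma_p)_{ij} = gamma(|i - j|),
                       (r_p)_i = gamma(i),   i,j = 1..p.
Substitute the sample gammas (Toeplitz matrix and right-hand side of size 2):
  Gamma_p = [[4.7661, -1.7957], [-1.7957, 4.7661]]
  r_p     = [-1.7957, 1.2818]
Written out:
  4.7661 phi_1 - 1.7957 phi_2 = -1.7957
  -1.7957 phi_1 + 4.7661 phi_2 = 1.2818
Solve by Cramer's rule:
  det = gamma(0)^2 - gamma(1)^2 = (4.7661)^2 - (-1.7957)^2 = 22.71570921 - 3.22453849 = 19.49117072
  phi_hat_1 = [gamma(1) gamma(0) - gamma(1) gamma(2)] / det = [(-1.7957)(4.7661) - (-1.7957)(1.2818)] / 19.49117072 = -6.25675751 / 19.49117072 = -0.321
  phi_hat_2 = [gamma(0) gamma(2) - gamma(1)^2] / det = [(4.7661)(1.2818) - (-1.7957)^2] / 19.49117072 = 2.88464849 / 19.49117072 = 0.148
So phi_hat = [-0.3210, 0.1480].
Therefore phi_hat_2 = 0.1480.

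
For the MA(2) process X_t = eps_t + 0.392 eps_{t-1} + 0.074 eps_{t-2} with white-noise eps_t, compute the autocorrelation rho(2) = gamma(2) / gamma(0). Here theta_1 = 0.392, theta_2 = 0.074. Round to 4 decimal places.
\rho(2) = 0.0638

For an MA(q) process with theta_0 = 1, the autocovariance is
  gamma(k) = sigma^2 * sum_{i=0..q-k} theta_i * theta_{i+k},
and rho(k) = gamma(k) / gamma(0). Sigma^2 cancels.
  numerator   = (1)*(0.074) = 0.074.
  denominator = (1)^2 + (0.392)^2 + (0.074)^2 = 1.15914.
  rho(2) = 0.074 / 1.15914 = 0.0638.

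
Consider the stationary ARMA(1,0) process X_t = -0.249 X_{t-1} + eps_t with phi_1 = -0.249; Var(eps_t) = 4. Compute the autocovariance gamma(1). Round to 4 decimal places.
\gamma(1) = -1.0618

Multiply the model equation by X_{t-k} and take expectations. With theta_0 = psi_0 = 1 and psi_j the MA(infinity) weights, this gives
  gamma(k) - sum_i phi_i gamma(k-i) = c_k,
  c_k = sigma^2 * sum_{j=k..q} theta_j psi_{j-k}   (c_k = 0 for k > q),
using gamma(-m) = gamma(m).
Pure AR (q = 0): c_0 = sigma^2 = 4, c_k = 0 for k >= 1.
Equations for k = 0 and k = 1 (AR order 1):
  gamma(0) = phi_1 gamma(1) + c_0
  gamma(1) = phi_1 gamma(0) + c_1
Substituting the second into the first: gamma(0) (1 - phi_1^2) = c_0 + phi_1 c_1, so
  gamma(0) = c_0 / (1 - phi_1^2) = 4 / (1 - (-0.249)^2) = 4 / 0.937999 = 4.264397.
  gamma(1) = phi_1 gamma(0) = (-0.249)(4.264397) = -1.061835.
Therefore gamma(1) = -1.0618 (to 4 decimal places).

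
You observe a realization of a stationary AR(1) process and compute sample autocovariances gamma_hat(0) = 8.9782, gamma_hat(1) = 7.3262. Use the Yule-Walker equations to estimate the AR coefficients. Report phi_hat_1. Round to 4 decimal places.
\hat\phi_{1} = 0.8160

The Yule-Walker equations for an AR(p) process read, in matrix form,
  Gamma_p phi = r_p,   with   (Gamma_p)_{ij} = gamma(|i - j|),
                       (r_p)_i = gamma(i),   i,j = 1..p.
Substitute the sample gammas (Toeplitz matrix and right-hand side of size 1):
  Gamma_p = [[8.9782]]
  r_p     = [7.3262]
With p = 1 this is the single equation gamma(0) phi_1 = gamma(1):
  phi_hat_1 = gamma(1) / gamma(0) = 7.3262 / 8.9782 = 0.8160.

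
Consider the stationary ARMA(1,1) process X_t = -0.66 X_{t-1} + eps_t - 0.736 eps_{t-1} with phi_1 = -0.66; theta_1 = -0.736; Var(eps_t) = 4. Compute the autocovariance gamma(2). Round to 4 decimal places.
\gamma(2) = 9.7018

Multiply the model equation by X_{t-k} and take expectations. With theta_0 = psi_0 = 1 and psi_j the MA(infinity) weights, this gives
  gamma(k) - sum_i phi_i gamma(k-i) = c_k,
  c_k = sigma^2 * sum_{j=k..q} theta_j psi_{j-k}   (c_k = 0 for k > q),
using gamma(-m) = gamma(m).
psi-weights needed (psi_j = theta_j + sum_i phi_i psi_{j-i}):
  psi_1 = theta_1 + phi_1 = -0.736 + (-0.66) = -1.396
Right-hand sides:
  c_0 = sigma^2 (1 + theta_1 psi_1) = 4 * (1 + (-0.736)(-1.396)) = 4 * 2.027456 = 8.109824
  c_1 = sigma^2 theta_1 = 4 * (-0.736) = -2.944
  c_2 = 0
Equations for k = 0 and k = 1 (AR order 1):
  gamma(0) = phi_1 gamma(1) + c_0
  gamma(1) = phi_1 gamma(0) + c_1
Substituting the second into the first: gamma(0) (1 - phi_1^2) = c_0 + phi_1 c_1, so
  gamma(0) = (c_0 + phi_1 c_1) / (1 - phi_1^2) = (8.109824 + (-0.66)(-2.944)) / (1 - (-0.66)^2) = 10.052864 / 0.5644 = 17.811595.
  gamma(1) = phi_1 gamma(0) + c_1 = (-0.66)(17.811595) + (-2.944) = -14.699652.
For k = 2 (> q): gamma(2) = phi_1 gamma(1) = (-0.66)(-14.699652) = 9.701771.
Therefore gamma(2) = 9.7018 (to 4 decimal places).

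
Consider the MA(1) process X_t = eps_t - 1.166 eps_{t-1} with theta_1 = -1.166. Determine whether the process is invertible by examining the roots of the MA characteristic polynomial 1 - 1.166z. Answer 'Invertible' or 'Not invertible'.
\text{Not invertible}

The MA(q) characteristic polynomial is P(z) = 1 - 1.166z.
Invertibility requires all roots to lie outside the unit circle, i.e. |z| > 1 for every root.
This is linear in z: 1 + (-1.166) z = 0  =>  z = -1/(-1.166) = 0.857633,  |z| = 0.857633.
Moduli of all roots: 0.8576.
All moduli strictly greater than 1? No.
Verdict: Not invertible.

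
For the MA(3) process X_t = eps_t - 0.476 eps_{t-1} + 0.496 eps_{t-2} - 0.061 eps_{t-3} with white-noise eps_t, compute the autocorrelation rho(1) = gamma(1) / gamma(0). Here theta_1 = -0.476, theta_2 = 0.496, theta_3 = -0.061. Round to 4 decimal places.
\rho(1) = -0.5028

For an MA(q) process with theta_0 = 1, the autocovariance is
  gamma(k) = sigma^2 * sum_{i=0..q-k} theta_i * theta_{i+k},
and rho(k) = gamma(k) / gamma(0). Sigma^2 cancels.
  numerator   = (1)*(-0.476) + (-0.476)*(0.496) + (0.496)*(-0.061) = -0.742352.
  denominator = (1)^2 + (-0.476)^2 + (0.496)^2 + (-0.061)^2 = 1.476313.
  rho(1) = -0.742352 / 1.476313 = -0.5028.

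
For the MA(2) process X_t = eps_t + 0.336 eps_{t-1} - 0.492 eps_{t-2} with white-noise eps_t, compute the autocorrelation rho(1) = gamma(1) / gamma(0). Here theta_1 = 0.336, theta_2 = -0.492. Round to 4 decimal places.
\rho(1) = 0.1260

For an MA(q) process with theta_0 = 1, the autocovariance is
  gamma(k) = sigma^2 * sum_{i=0..q-k} theta_i * theta_{i+k},
and rho(k) = gamma(k) / gamma(0). Sigma^2 cancels.
  numerator   = (1)*(0.336) + (0.336)*(-0.492) = 0.170688.
  denominator = (1)^2 + (0.336)^2 + (-0.492)^2 = 1.35496.
  rho(1) = 0.170688 / 1.35496 = 0.1260.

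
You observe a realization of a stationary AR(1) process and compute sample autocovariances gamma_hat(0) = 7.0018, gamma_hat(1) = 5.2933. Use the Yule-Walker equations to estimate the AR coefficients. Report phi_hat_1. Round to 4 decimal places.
\hat\phi_{1} = 0.7560

The Yule-Walker equations for an AR(p) process read, in matrix form,
  Gamma_p phi = r_p,   with   (Gamma_p)_{ij} = gamma(|i - j|),
                       (r_p)_i = gamma(i),   i,j = 1..p.
Substitute the sample gammas (Toeplitz matrix and right-hand side of size 1):
  Gamma_p = [[7.0018]]
  r_p     = [5.2933]
With p = 1 this is the single equation gamma(0) phi_1 = gamma(1):
  phi_hat_1 = gamma(1) / gamma(0) = 5.2933 / 7.0018 = 0.7560.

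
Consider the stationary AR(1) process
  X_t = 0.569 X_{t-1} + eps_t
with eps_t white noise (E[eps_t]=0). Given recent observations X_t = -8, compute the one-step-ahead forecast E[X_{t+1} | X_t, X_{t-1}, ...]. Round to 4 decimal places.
E[X_{t+1} \mid \mathcal F_t] = -4.5520

For an AR(p) model X_t = c + sum_i phi_i X_{t-i} + eps_t, the
one-step-ahead conditional mean is
  E[X_{t+1} | X_t, ...] = c + sum_i phi_i X_{t+1-i}.
Substitute known values:
  E[X_{t+1} | ...] = (0.569) * (-8)
                   = -4.5520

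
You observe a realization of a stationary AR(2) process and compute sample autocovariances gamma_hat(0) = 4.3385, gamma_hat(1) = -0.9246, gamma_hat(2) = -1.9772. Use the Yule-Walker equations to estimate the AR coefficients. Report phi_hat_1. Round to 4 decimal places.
\hat\phi_{1} = -0.3250

The Yule-Walker equations for an AR(p) process read, in matrix form,
  Gamma_p phi = r_p,   with   (Gamma_p)_{ij} = gamma(|i - j|),
                       (r_p)_i = gamma(i),   i,j = 1..p.
Substitute the sample gammas (Toeplitz matrix and right-hand side of size 2):
  Gamma_p = [[4.3385, -0.9246], [-0.9246, 4.3385]]
  r_p     = [-0.9246, -1.9772]
Written out:
  4.3385 phi_1 - 0.9246 phi_2 = -0.9246
  -0.9246 phi_1 + 4.3385 phi_2 = -1.9772
Solve by Cramer's rule:
  det = gamma(0)^2 - gamma(1)^2 = (4.3385)^2 - (-0.9246)^2 = 18.82258225 - 0.85488516 = 17.96769709
  phi_hat_1 = [gamma(1) gamma(0) - gamma(1) gamma(2)] / det = [(-0.9246)(4.3385) - (-0.9246)(-1.9772)] / 17.96769709 = -5.83949622 / 17.96769709 = -0.325
  phi_hat_2 = [gamma(0) gamma(2) - gamma(1)^2] / det = [(4.3385)(-1.9772) - (-0.9246)^2] / 17.96769709 = -9.43296736 / 17.96769709 = -0.525
So phi_hat = [-0.3250, -0.5250].
Therefore phi_hat_1 = -0.3250.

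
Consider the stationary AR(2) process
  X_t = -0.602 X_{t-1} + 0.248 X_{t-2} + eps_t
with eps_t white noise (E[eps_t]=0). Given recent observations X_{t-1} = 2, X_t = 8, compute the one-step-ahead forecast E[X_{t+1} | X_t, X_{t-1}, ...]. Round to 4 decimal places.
E[X_{t+1} \mid \mathcal F_t] = -4.3200

For an AR(p) model X_t = c + sum_i phi_i X_{t-i} + eps_t, the
one-step-ahead conditional mean is
  E[X_{t+1} | X_t, ...] = c + sum_i phi_i X_{t+1-i}.
Substitute known values:
  E[X_{t+1} | ...] = (-0.602) * (8) + (0.248) * (2)
                   = -4.3200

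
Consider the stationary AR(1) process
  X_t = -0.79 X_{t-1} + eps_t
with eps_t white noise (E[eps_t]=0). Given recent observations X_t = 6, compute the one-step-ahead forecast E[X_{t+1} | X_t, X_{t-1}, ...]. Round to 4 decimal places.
E[X_{t+1} \mid \mathcal F_t] = -4.7400

For an AR(p) model X_t = c + sum_i phi_i X_{t-i} + eps_t, the
one-step-ahead conditional mean is
  E[X_{t+1} | X_t, ...] = c + sum_i phi_i X_{t+1-i}.
Substitute known values:
  E[X_{t+1} | ...] = (-0.79) * (6)
                   = -4.7400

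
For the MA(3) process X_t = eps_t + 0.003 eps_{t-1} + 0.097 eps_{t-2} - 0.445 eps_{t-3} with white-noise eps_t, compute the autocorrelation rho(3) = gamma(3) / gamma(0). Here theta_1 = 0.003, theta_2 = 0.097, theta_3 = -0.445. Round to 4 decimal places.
\rho(3) = -0.3685

For an MA(q) process with theta_0 = 1, the autocovariance is
  gamma(k) = sigma^2 * sum_{i=0..q-k} theta_i * theta_{i+k},
and rho(k) = gamma(k) / gamma(0). Sigma^2 cancels.
  numerator   = (1)*(-0.445) = -0.445.
  denominator = (1)^2 + (0.003)^2 + (0.097)^2 + (-0.445)^2 = 1.207443.
  rho(3) = -0.445 / 1.207443 = -0.3685.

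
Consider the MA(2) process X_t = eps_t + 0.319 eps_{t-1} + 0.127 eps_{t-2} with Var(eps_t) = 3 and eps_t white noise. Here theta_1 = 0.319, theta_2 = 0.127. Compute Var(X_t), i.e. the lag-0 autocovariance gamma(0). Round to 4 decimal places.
\gamma(0) = 3.3537

For an MA(q) process X_t = eps_t + sum_i theta_i eps_{t-i} with
Var(eps_t) = sigma^2, the variance is
  gamma(0) = sigma^2 * (1 + sum_i theta_i^2).
  sum_i theta_i^2 = (0.319)^2 + (0.127)^2 = 0.101761 + 0.016129 = 0.11789.
  gamma(0) = 3 * (1 + 0.11789) = 3 * 1.11789 = 3.35367, which rounds to 3.3537.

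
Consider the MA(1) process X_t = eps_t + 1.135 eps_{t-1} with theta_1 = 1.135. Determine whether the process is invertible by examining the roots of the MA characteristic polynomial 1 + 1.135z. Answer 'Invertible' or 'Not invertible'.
\text{Not invertible}

The MA(q) characteristic polynomial is P(z) = 1 + 1.135z.
Invertibility requires all roots to lie outside the unit circle, i.e. |z| > 1 for every root.
This is linear in z: 1 + (1.135) z = 0  =>  z = -1/(1.135) = -0.881057,  |z| = 0.881057.
Moduli of all roots: 0.8811.
All moduli strictly greater than 1? No.
Verdict: Not invertible.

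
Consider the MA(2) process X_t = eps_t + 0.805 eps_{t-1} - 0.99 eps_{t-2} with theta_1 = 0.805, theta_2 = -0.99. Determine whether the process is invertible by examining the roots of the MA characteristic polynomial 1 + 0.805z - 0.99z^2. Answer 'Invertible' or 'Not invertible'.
\text{Not invertible}

The MA(q) characteristic polynomial is P(z) = 1 + 0.805z - 0.99z^2.
Invertibility requires all roots to lie outside the unit circle, i.e. |z| > 1 for every root.
Set 1 + (0.805) z + (-0.99) z^2 = 0, i.e. a z^2 + b z + c = 0 with a = -0.99, b = 0.805, c = 1.
Discriminant D = b^2 - 4ac = (0.805)^2 - 4*(-0.99)*1 = 0.648025 - (-3.96) = 4.608025.
D >= 0, so the roots are real: z = (-b +/- sqrt(D)) / (2a) = (-0.805 +/- 2.146631) / (-1.98).
  z_1 = (-0.805 + 2.146631) / (-1.98) = -0.6776,   |z_1| = 0.6776.
  z_2 = (-0.805 - 2.146631) / (-1.98) = 1.4907,   |z_2| = 1.4907.
Moduli of all roots: 0.6776, 1.4907.
All moduli strictly greater than 1? No.
Verdict: Not invertible.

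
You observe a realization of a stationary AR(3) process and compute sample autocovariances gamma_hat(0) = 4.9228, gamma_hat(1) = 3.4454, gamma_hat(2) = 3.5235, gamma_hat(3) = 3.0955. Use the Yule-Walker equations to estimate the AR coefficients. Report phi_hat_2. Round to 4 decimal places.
\hat\phi_{2} = 0.4050

The Yule-Walker equations for an AR(p) process read, in matrix form,
  Gamma_p phi = r_p,   with   (Gamma_p)_{ij} = gamma(|i - j|),
                       (r_p)_i = gamma(i),   i,j = 1..p.
Substitute the sample gammas (Toeplitz matrix and right-hand side of size 3):
  Gamma_p = [[4.9228, 3.4454, 3.5235], [3.4454, 4.9228, 3.4454], [3.5235, 3.4454, 4.9228]]
  r_p     = [3.4454, 3.5235, 3.0955]
Written out (R1..R3):
  (R1) 4.9228 phi_1 + 3.4454 phi_2 + 3.5235 phi_3 = 3.4454
  (R2) 3.4454 phi_1 + 4.9228 phi_2 + 3.4454 phi_3 = 3.5235
  (R3) 3.5235 phi_1 + 3.4454 phi_2 + 4.9228 phi_3 = 3.0955
Gaussian elimination:
  R2 <- R2 - (3.4454/4.9228) R1 = R2 - (0.699886) R1:  2.511412 phi_2 + 0.979351 phi_3 = 1.112112
  R3 <- R3 - (3.5235/4.9228) R1 = R3 - (0.715751) R1:  0.979351 phi_2 + 2.400851 phi_3 = 0.629451
  R3 <- R3 - (0.979351/2.511412) R2 = R3 - (0.38996) R2:  2.018943 phi_3 = 0.195771
Back-substitution:
  phi_hat_3 = 0.195771 / 2.018943 = 0.096967
  phi_hat_2 = (1.112112 - (0.979351)(0.096967)) / 2.511412 = 0.40501
  phi_hat_1 = (3.4454 - (3.4454)(0.40501) - (3.5235)(0.096967)) / 4.9228 = 0.347021
So phi_hat = [0.3470, 0.4050, 0.0970].
Therefore phi_hat_2 = 0.4050.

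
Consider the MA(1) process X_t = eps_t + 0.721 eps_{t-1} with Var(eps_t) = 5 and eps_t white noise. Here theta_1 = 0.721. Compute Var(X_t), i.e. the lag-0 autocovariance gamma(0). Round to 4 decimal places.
\gamma(0) = 7.5992

For an MA(q) process X_t = eps_t + sum_i theta_i eps_{t-i} with
Var(eps_t) = sigma^2, the variance is
  gamma(0) = sigma^2 * (1 + sum_i theta_i^2).
  sum_i theta_i^2 = (0.721)^2 = 0.519841.
  gamma(0) = 5 * (1 + 0.519841) = 5 * 1.519841 = 7.599205, which rounds to 7.5992.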